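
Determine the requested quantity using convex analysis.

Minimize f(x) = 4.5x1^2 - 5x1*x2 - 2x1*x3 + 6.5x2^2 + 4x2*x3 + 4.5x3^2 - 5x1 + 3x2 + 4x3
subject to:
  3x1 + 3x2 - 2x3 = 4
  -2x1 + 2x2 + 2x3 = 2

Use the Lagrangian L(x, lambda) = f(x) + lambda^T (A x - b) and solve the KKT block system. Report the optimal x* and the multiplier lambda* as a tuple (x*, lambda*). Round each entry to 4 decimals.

Form the Lagrangian:
  L(x, lambda) = (1/2) x^T Q x + c^T x + lambda^T (A x - b)
Stationarity (grad_x L = 0): Q x + c + A^T lambda = 0.
Primal feasibility: A x = b.

This gives the KKT block system:
  [ Q   A^T ] [ x     ]   [-c ]
  [ A    0  ] [ lambda ] = [ b ]

Solving the linear system:
  x*      = (0.3243, 1.1351, 0.1892)
  lambda* = (-1.4595, -6.2568)
  f(x*)   = 10.4459

x* = (0.3243, 1.1351, 0.1892), lambda* = (-1.4595, -6.2568)


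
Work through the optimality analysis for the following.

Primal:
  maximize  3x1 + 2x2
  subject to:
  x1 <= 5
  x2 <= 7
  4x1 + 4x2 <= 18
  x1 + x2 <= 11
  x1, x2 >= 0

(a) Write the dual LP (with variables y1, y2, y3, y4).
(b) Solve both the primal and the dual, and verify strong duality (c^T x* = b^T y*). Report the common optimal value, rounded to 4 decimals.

The standard primal-dual pair for 'max c^T x s.t. A x <= b, x >= 0' is:
  Dual:  min b^T y  s.t.  A^T y >= c,  y >= 0.

So the dual LP is:
  minimize  5y1 + 7y2 + 18y3 + 11y4
  subject to:
    y1 + 4y3 + y4 >= 3
    y2 + 4y3 + y4 >= 2
    y1, y2, y3, y4 >= 0

Solving the primal: x* = (4.5, 0).
  primal value c^T x* = 13.5.
Solving the dual: y* = (0, 0, 0.75, 0).
  dual value b^T y* = 13.5.
Strong duality: c^T x* = b^T y*. Confirmed.

13.5


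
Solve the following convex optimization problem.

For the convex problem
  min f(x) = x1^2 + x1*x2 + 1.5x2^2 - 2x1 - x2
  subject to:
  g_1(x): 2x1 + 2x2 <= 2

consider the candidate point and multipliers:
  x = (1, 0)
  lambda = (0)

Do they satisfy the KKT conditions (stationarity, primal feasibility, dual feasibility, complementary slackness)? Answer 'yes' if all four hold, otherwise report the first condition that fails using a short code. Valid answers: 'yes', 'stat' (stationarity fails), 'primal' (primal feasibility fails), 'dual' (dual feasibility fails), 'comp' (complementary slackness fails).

Gradient of f: grad f(x) = Q x + c = (0, 0)
Constraint values g_i(x) = a_i^T x - b_i:
  g_1((1, 0)) = 0
Stationarity residual: grad f(x) + sum_i lambda_i a_i = (0, 0)
  -> stationarity OK
Primal feasibility (all g_i <= 0): OK
Dual feasibility (all lambda_i >= 0): OK
Complementary slackness (lambda_i * g_i(x) = 0 for all i): OK

Verdict: yes, KKT holds.

yes


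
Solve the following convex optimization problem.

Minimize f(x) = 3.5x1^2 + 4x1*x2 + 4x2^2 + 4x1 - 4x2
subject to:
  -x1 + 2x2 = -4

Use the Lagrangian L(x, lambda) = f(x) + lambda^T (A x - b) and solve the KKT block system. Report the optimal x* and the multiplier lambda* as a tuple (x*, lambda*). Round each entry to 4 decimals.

Form the Lagrangian:
  L(x, lambda) = (1/2) x^T Q x + c^T x + lambda^T (A x - b)
Stationarity (grad_x L = 0): Q x + c + A^T lambda = 0.
Primal feasibility: A x = b.

This gives the KKT block system:
  [ Q   A^T ] [ x     ]   [-c ]
  [ A    0  ] [ lambda ] = [ b ]

Solving the linear system:
  x*      = (1.0769, -1.4615)
  lambda* = (5.6923)
  f(x*)   = 16.4615

x* = (1.0769, -1.4615), lambda* = (5.6923)


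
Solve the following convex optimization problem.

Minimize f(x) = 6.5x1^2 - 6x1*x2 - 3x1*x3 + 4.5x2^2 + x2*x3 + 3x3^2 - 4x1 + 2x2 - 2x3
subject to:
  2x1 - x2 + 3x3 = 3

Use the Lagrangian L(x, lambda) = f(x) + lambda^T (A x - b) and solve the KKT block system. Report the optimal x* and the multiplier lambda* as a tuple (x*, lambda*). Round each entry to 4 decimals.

Form the Lagrangian:
  L(x, lambda) = (1/2) x^T Q x + c^T x + lambda^T (A x - b)
Stationarity (grad_x L = 0): Q x + c + A^T lambda = 0.
Primal feasibility: A x = b.

This gives the KKT block system:
  [ Q   A^T ] [ x     ]   [-c ]
  [ A    0  ] [ lambda ] = [ b ]

Solving the linear system:
  x*      = (0.4982, 0.0145, 0.6727)
  lambda* = (-0.1855)
  f(x*)   = -1.3764

x* = (0.4982, 0.0145, 0.6727), lambda* = (-0.1855)


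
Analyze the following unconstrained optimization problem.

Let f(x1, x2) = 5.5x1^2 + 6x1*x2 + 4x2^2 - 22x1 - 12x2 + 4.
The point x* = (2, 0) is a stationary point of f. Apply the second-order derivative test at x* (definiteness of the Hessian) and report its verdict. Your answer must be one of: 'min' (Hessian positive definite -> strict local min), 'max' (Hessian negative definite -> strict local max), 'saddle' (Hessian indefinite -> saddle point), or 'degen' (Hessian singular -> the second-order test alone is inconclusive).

Compute the Hessian H = grad^2 f:
  H = [[11, 6], [6, 8]]
Verify stationarity: grad f(x*) = H x* + g = (0, 0).
Eigenvalues of H: 3.3153, 15.6847.
Both eigenvalues > 0, so H is positive definite -> x* is a strict local min.

min


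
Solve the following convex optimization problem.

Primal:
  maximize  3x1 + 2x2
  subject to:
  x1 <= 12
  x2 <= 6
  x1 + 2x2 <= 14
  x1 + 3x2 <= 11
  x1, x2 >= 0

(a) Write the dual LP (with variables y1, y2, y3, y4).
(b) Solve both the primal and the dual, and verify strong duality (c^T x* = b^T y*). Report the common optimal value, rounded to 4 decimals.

The standard primal-dual pair for 'max c^T x s.t. A x <= b, x >= 0' is:
  Dual:  min b^T y  s.t.  A^T y >= c,  y >= 0.

So the dual LP is:
  minimize  12y1 + 6y2 + 14y3 + 11y4
  subject to:
    y1 + y3 + y4 >= 3
    y2 + 2y3 + 3y4 >= 2
    y1, y2, y3, y4 >= 0

Solving the primal: x* = (11, 0).
  primal value c^T x* = 33.
Solving the dual: y* = (0, 0, 0, 3).
  dual value b^T y* = 33.
Strong duality: c^T x* = b^T y*. Confirmed.

33


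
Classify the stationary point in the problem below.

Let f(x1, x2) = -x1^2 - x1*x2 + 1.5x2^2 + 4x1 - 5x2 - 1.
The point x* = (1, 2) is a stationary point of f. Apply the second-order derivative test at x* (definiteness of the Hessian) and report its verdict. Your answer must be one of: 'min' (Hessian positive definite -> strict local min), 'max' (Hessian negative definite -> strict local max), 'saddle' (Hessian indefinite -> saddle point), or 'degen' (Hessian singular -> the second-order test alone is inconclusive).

Compute the Hessian H = grad^2 f:
  H = [[-2, -1], [-1, 3]]
Verify stationarity: grad f(x*) = H x* + g = (0, 0).
Eigenvalues of H: -2.1926, 3.1926.
Eigenvalues have mixed signs, so H is indefinite -> x* is a saddle point.

saddle


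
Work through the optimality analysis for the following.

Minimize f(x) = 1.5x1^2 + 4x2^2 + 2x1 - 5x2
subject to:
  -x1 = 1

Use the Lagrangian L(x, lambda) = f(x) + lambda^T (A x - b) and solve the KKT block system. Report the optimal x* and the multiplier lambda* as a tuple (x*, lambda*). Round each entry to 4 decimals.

Form the Lagrangian:
  L(x, lambda) = (1/2) x^T Q x + c^T x + lambda^T (A x - b)
Stationarity (grad_x L = 0): Q x + c + A^T lambda = 0.
Primal feasibility: A x = b.

This gives the KKT block system:
  [ Q   A^T ] [ x     ]   [-c ]
  [ A    0  ] [ lambda ] = [ b ]

Solving the linear system:
  x*      = (-1, 0.625)
  lambda* = (-1)
  f(x*)   = -2.0625

x* = (-1, 0.625), lambda* = (-1)


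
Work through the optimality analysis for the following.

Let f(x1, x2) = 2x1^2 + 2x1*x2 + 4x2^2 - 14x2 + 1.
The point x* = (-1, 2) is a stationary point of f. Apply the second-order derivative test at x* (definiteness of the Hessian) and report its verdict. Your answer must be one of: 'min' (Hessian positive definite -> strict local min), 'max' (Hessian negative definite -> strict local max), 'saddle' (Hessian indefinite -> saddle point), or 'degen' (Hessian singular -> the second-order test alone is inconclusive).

Compute the Hessian H = grad^2 f:
  H = [[4, 2], [2, 8]]
Verify stationarity: grad f(x*) = H x* + g = (0, 0).
Eigenvalues of H: 3.1716, 8.8284.
Both eigenvalues > 0, so H is positive definite -> x* is a strict local min.

min


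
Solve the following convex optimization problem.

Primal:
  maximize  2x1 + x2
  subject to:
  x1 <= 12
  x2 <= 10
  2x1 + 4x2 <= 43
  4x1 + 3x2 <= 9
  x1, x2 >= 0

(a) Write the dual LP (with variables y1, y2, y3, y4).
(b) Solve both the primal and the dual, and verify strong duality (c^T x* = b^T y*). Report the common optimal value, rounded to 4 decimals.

The standard primal-dual pair for 'max c^T x s.t. A x <= b, x >= 0' is:
  Dual:  min b^T y  s.t.  A^T y >= c,  y >= 0.

So the dual LP is:
  minimize  12y1 + 10y2 + 43y3 + 9y4
  subject to:
    y1 + 2y3 + 4y4 >= 2
    y2 + 4y3 + 3y4 >= 1
    y1, y2, y3, y4 >= 0

Solving the primal: x* = (2.25, 0).
  primal value c^T x* = 4.5.
Solving the dual: y* = (0, 0, 0, 0.5).
  dual value b^T y* = 4.5.
Strong duality: c^T x* = b^T y*. Confirmed.

4.5


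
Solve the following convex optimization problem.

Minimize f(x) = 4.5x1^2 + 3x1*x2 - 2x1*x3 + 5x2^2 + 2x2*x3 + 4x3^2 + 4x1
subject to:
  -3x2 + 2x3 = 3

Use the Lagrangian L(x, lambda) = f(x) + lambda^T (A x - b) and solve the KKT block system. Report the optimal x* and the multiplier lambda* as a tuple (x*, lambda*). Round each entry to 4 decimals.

Form the Lagrangian:
  L(x, lambda) = (1/2) x^T Q x + c^T x + lambda^T (A x - b)
Stationarity (grad_x L = 0): Q x + c + A^T lambda = 0.
Primal feasibility: A x = b.

This gives the KKT block system:
  [ Q   A^T ] [ x     ]   [-c ]
  [ A    0  ] [ lambda ] = [ b ]

Solving the linear system:
  x*      = (-0.1111, -0.6176, 0.5735)
  lambda* = (-1.7876)
  f(x*)   = 2.4592

x* = (-0.1111, -0.6176, 0.5735), lambda* = (-1.7876)


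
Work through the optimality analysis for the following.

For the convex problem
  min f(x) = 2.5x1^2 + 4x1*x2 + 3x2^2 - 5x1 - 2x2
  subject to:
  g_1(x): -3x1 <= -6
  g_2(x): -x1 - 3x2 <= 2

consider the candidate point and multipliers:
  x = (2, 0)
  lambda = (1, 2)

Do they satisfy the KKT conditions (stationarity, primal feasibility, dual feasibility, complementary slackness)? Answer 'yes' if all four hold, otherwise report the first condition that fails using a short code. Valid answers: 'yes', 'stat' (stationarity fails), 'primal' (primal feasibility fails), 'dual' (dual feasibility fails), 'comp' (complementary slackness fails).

Gradient of f: grad f(x) = Q x + c = (5, 6)
Constraint values g_i(x) = a_i^T x - b_i:
  g_1((2, 0)) = 0
  g_2((2, 0)) = -4
Stationarity residual: grad f(x) + sum_i lambda_i a_i = (0, 0)
  -> stationarity OK
Primal feasibility (all g_i <= 0): OK
Dual feasibility (all lambda_i >= 0): OK
Complementary slackness (lambda_i * g_i(x) = 0 for all i): FAILS

Verdict: the first failing condition is complementary_slackness -> comp.

comp


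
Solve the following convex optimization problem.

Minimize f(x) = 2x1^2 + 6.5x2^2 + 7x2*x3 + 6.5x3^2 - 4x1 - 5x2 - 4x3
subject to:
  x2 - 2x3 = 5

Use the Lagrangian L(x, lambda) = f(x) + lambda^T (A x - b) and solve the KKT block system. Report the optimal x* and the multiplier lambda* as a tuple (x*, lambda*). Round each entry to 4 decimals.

Form the Lagrangian:
  L(x, lambda) = (1/2) x^T Q x + c^T x + lambda^T (A x - b)
Stationarity (grad_x L = 0): Q x + c + A^T lambda = 0.
Primal feasibility: A x = b.

This gives the KKT block system:
  [ Q   A^T ] [ x     ]   [-c ]
  [ A    0  ] [ lambda ] = [ b ]

Solving the linear system:
  x*      = (1, 1.7527, -1.6237)
  lambda* = (-6.4194)
  f(x*)   = 12.914

x* = (1, 1.7527, -1.6237), lambda* = (-6.4194)


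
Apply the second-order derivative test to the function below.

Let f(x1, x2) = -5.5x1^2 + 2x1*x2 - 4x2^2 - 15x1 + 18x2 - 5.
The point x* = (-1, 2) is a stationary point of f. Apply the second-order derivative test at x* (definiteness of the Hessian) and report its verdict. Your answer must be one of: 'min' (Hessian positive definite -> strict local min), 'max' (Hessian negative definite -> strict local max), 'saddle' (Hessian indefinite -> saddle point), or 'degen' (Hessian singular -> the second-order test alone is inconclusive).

Compute the Hessian H = grad^2 f:
  H = [[-11, 2], [2, -8]]
Verify stationarity: grad f(x*) = H x* + g = (0, 0).
Eigenvalues of H: -12, -7.
Both eigenvalues < 0, so H is negative definite -> x* is a strict local max.

max


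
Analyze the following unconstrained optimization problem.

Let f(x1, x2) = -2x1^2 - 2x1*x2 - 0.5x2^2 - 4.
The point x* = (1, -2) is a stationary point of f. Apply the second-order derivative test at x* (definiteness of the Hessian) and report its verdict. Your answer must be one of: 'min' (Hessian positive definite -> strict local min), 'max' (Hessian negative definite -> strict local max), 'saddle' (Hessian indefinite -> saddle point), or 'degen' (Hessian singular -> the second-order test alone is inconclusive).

Compute the Hessian H = grad^2 f:
  H = [[-4, -2], [-2, -1]]
Verify stationarity: grad f(x*) = H x* + g = (0, 0).
Eigenvalues of H: -5, 0.
H has a zero eigenvalue (singular; negative semidefinite but not definite), so H is neither positive definite, negative definite, nor indefinite. The second-order test alone is inconclusive -> degen.
(Indeed, f is constant along the null direction of H through x*, so x* is not a strict local extremum.)

degen


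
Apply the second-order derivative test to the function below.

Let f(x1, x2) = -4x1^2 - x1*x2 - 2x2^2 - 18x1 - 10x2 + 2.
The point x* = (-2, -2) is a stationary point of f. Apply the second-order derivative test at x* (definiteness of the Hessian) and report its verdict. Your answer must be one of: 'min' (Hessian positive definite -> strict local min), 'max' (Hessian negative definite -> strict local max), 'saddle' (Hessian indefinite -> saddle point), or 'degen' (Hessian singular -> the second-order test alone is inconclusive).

Compute the Hessian H = grad^2 f:
  H = [[-8, -1], [-1, -4]]
Verify stationarity: grad f(x*) = H x* + g = (0, 0).
Eigenvalues of H: -8.2361, -3.7639.
Both eigenvalues < 0, so H is negative definite -> x* is a strict local max.

max


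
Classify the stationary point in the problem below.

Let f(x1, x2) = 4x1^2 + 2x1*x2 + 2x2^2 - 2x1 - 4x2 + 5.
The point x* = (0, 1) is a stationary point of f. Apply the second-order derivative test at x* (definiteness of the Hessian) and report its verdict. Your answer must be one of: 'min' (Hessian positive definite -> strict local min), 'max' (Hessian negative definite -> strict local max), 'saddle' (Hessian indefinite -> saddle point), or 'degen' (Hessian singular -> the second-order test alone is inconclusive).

Compute the Hessian H = grad^2 f:
  H = [[8, 2], [2, 4]]
Verify stationarity: grad f(x*) = H x* + g = (0, 0).
Eigenvalues of H: 3.1716, 8.8284.
Both eigenvalues > 0, so H is positive definite -> x* is a strict local min.

min


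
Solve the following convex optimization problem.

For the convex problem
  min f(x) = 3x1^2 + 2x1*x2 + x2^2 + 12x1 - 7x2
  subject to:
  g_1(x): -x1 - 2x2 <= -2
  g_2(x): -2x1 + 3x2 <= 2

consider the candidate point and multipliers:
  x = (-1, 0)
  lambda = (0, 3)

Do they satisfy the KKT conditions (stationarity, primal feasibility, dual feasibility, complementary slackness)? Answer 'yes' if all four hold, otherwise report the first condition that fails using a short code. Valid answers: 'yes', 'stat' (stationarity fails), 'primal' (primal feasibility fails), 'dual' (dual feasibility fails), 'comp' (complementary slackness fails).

Gradient of f: grad f(x) = Q x + c = (6, -9)
Constraint values g_i(x) = a_i^T x - b_i:
  g_1((-1, 0)) = 3
  g_2((-1, 0)) = 0
Stationarity residual: grad f(x) + sum_i lambda_i a_i = (0, 0)
  -> stationarity OK
Primal feasibility (all g_i <= 0): FAILS
Dual feasibility (all lambda_i >= 0): OK
Complementary slackness (lambda_i * g_i(x) = 0 for all i): OK

Verdict: the first failing condition is primal_feasibility -> primal.

primal


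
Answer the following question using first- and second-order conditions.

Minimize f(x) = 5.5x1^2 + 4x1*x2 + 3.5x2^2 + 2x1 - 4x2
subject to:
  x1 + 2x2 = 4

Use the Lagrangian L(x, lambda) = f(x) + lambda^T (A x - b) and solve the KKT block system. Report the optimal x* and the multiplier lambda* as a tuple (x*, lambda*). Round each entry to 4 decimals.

Form the Lagrangian:
  L(x, lambda) = (1/2) x^T Q x + c^T x + lambda^T (A x - b)
Stationarity (grad_x L = 0): Q x + c + A^T lambda = 0.
Primal feasibility: A x = b.

This gives the KKT block system:
  [ Q   A^T ] [ x     ]   [-c ]
  [ A    0  ] [ lambda ] = [ b ]

Solving the linear system:
  x*      = (-0.5714, 2.2857)
  lambda* = (-4.8571)
  f(x*)   = 4.5714

x* = (-0.5714, 2.2857), lambda* = (-4.8571)


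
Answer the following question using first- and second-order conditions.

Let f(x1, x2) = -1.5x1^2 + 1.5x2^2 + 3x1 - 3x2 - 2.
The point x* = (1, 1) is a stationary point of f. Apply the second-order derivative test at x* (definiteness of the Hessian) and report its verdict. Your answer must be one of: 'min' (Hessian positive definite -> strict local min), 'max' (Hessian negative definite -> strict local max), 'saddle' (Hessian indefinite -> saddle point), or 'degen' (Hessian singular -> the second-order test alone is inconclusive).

Compute the Hessian H = grad^2 f:
  H = [[-3, 0], [0, 3]]
Verify stationarity: grad f(x*) = H x* + g = (0, 0).
Eigenvalues of H: -3, 3.
Eigenvalues have mixed signs, so H is indefinite -> x* is a saddle point.

saddle


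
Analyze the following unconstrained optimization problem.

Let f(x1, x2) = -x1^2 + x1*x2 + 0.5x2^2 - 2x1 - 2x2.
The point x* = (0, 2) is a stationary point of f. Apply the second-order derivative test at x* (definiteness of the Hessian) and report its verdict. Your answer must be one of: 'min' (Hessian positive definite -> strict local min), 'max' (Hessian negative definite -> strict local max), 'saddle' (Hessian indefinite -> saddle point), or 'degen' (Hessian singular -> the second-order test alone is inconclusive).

Compute the Hessian H = grad^2 f:
  H = [[-2, 1], [1, 1]]
Verify stationarity: grad f(x*) = H x* + g = (0, 0).
Eigenvalues of H: -2.3028, 1.3028.
Eigenvalues have mixed signs, so H is indefinite -> x* is a saddle point.

saddle


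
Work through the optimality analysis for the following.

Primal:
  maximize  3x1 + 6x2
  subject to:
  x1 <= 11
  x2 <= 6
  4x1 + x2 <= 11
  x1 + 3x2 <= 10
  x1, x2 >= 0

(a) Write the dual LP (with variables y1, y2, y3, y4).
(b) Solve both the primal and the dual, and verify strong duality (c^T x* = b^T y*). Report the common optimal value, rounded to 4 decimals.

The standard primal-dual pair for 'max c^T x s.t. A x <= b, x >= 0' is:
  Dual:  min b^T y  s.t.  A^T y >= c,  y >= 0.

So the dual LP is:
  minimize  11y1 + 6y2 + 11y3 + 10y4
  subject to:
    y1 + 4y3 + y4 >= 3
    y2 + y3 + 3y4 >= 6
    y1, y2, y3, y4 >= 0

Solving the primal: x* = (2.0909, 2.6364).
  primal value c^T x* = 22.0909.
Solving the dual: y* = (0, 0, 0.2727, 1.9091).
  dual value b^T y* = 22.0909.
Strong duality: c^T x* = b^T y*. Confirmed.

22.0909


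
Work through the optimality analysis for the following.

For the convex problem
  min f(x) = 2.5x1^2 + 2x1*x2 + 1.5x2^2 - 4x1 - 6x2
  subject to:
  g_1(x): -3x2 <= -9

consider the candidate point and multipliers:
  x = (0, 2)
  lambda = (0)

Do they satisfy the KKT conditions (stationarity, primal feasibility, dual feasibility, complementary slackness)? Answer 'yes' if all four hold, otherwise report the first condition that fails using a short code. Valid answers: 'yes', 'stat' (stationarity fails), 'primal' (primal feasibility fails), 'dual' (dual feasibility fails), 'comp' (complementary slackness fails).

Gradient of f: grad f(x) = Q x + c = (0, 0)
Constraint values g_i(x) = a_i^T x - b_i:
  g_1((0, 2)) = 3
Stationarity residual: grad f(x) + sum_i lambda_i a_i = (0, 0)
  -> stationarity OK
Primal feasibility (all g_i <= 0): FAILS
Dual feasibility (all lambda_i >= 0): OK
Complementary slackness (lambda_i * g_i(x) = 0 for all i): OK

Verdict: the first failing condition is primal_feasibility -> primal.

primal


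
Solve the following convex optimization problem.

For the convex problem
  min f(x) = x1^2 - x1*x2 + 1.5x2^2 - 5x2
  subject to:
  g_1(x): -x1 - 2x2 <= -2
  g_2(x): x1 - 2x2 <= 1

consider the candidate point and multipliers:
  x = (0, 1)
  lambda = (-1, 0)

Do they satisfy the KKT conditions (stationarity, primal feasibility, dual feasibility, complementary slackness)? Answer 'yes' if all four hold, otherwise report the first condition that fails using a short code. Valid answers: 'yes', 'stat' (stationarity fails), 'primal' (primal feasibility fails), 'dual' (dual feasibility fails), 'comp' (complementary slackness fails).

Gradient of f: grad f(x) = Q x + c = (-1, -2)
Constraint values g_i(x) = a_i^T x - b_i:
  g_1((0, 1)) = 0
  g_2((0, 1)) = -3
Stationarity residual: grad f(x) + sum_i lambda_i a_i = (0, 0)
  -> stationarity OK
Primal feasibility (all g_i <= 0): OK
Dual feasibility (all lambda_i >= 0): FAILS
Complementary slackness (lambda_i * g_i(x) = 0 for all i): OK

Verdict: the first failing condition is dual_feasibility -> dual.

dual


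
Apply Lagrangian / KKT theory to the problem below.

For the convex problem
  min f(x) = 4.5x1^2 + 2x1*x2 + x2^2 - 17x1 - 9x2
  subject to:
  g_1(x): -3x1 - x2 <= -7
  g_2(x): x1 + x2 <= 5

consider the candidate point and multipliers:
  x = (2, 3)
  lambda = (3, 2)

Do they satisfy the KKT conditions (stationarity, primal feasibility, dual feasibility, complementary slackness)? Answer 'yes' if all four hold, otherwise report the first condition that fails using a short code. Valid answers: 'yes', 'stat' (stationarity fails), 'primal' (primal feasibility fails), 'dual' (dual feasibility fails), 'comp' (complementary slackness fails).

Gradient of f: grad f(x) = Q x + c = (7, 1)
Constraint values g_i(x) = a_i^T x - b_i:
  g_1((2, 3)) = -2
  g_2((2, 3)) = 0
Stationarity residual: grad f(x) + sum_i lambda_i a_i = (0, 0)
  -> stationarity OK
Primal feasibility (all g_i <= 0): OK
Dual feasibility (all lambda_i >= 0): OK
Complementary slackness (lambda_i * g_i(x) = 0 for all i): FAILS

Verdict: the first failing condition is complementary_slackness -> comp.

comp


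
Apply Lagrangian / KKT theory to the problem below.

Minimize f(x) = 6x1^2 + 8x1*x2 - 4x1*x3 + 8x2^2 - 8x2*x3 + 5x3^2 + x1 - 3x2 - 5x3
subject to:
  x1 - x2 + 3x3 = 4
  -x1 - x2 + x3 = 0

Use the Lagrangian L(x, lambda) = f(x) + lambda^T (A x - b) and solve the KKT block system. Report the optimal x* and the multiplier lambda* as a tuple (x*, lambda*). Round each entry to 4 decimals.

Form the Lagrangian:
  L(x, lambda) = (1/2) x^T Q x + c^T x + lambda^T (A x - b)
Stationarity (grad_x L = 0): Q x + c + A^T lambda = 0.
Primal feasibility: A x = b.

This gives the KKT block system:
  [ Q   A^T ] [ x     ]   [-c ]
  [ A    0  ] [ lambda ] = [ b ]

Solving the linear system:
  x*      = (0.5333, 0.9333, 1.4667)
  lambda* = (-2.2667, 6.7333)
  f(x*)   = -0.2667

x* = (0.5333, 0.9333, 1.4667), lambda* = (-2.2667, 6.7333)


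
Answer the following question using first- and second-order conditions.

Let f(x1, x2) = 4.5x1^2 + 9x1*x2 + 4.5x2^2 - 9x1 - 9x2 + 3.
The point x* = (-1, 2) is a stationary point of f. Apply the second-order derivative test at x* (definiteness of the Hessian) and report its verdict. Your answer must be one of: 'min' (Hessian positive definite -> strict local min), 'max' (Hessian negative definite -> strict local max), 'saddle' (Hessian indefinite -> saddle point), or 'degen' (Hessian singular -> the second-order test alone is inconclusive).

Compute the Hessian H = grad^2 f:
  H = [[9, 9], [9, 9]]
Verify stationarity: grad f(x*) = H x* + g = (0, 0).
Eigenvalues of H: 0, 18.
H has a zero eigenvalue (singular; positive semidefinite but not definite), so H is neither positive definite, negative definite, nor indefinite. The second-order test alone is inconclusive -> degen.
(Indeed, f is constant along the null direction of H through x*, so x* is not a strict local extremum.)

degen


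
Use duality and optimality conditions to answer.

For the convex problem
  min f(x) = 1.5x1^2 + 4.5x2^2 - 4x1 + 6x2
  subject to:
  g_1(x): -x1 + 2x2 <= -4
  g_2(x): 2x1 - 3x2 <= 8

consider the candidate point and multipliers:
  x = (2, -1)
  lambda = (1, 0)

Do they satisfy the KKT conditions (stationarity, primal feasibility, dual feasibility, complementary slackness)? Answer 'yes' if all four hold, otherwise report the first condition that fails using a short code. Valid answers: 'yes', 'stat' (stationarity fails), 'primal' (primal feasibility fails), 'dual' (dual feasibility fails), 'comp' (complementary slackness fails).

Gradient of f: grad f(x) = Q x + c = (2, -3)
Constraint values g_i(x) = a_i^T x - b_i:
  g_1((2, -1)) = 0
  g_2((2, -1)) = -1
Stationarity residual: grad f(x) + sum_i lambda_i a_i = (1, -1)
  -> stationarity FAILS
Primal feasibility (all g_i <= 0): OK
Dual feasibility (all lambda_i >= 0): OK
Complementary slackness (lambda_i * g_i(x) = 0 for all i): OK

Verdict: the first failing condition is stationarity -> stat.

stat


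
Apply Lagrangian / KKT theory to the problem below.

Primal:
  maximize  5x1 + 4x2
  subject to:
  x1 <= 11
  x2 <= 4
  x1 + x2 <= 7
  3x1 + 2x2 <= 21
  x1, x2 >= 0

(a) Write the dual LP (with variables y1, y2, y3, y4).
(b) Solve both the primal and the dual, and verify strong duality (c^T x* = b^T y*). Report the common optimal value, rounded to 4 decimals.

The standard primal-dual pair for 'max c^T x s.t. A x <= b, x >= 0' is:
  Dual:  min b^T y  s.t.  A^T y >= c,  y >= 0.

So the dual LP is:
  minimize  11y1 + 4y2 + 7y3 + 21y4
  subject to:
    y1 + y3 + 3y4 >= 5
    y2 + y3 + 2y4 >= 4
    y1, y2, y3, y4 >= 0

Solving the primal: x* = (7, 0).
  primal value c^T x* = 35.
Solving the dual: y* = (0, 0, 2, 1).
  dual value b^T y* = 35.
Strong duality: c^T x* = b^T y*. Confirmed.

35


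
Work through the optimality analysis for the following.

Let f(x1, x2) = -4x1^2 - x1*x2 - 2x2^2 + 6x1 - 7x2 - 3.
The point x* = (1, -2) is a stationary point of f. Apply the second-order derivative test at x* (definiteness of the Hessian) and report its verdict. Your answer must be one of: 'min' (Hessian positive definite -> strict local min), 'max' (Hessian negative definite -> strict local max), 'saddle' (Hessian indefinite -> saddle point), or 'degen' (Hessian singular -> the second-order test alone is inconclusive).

Compute the Hessian H = grad^2 f:
  H = [[-8, -1], [-1, -4]]
Verify stationarity: grad f(x*) = H x* + g = (0, 0).
Eigenvalues of H: -8.2361, -3.7639.
Both eigenvalues < 0, so H is negative definite -> x* is a strict local max.

max


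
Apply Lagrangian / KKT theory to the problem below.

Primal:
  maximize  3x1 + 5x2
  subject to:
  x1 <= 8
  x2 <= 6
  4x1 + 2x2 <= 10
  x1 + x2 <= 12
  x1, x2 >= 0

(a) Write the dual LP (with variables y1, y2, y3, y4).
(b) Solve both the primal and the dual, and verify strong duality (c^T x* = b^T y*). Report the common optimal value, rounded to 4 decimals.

The standard primal-dual pair for 'max c^T x s.t. A x <= b, x >= 0' is:
  Dual:  min b^T y  s.t.  A^T y >= c,  y >= 0.

So the dual LP is:
  minimize  8y1 + 6y2 + 10y3 + 12y4
  subject to:
    y1 + 4y3 + y4 >= 3
    y2 + 2y3 + y4 >= 5
    y1, y2, y3, y4 >= 0

Solving the primal: x* = (0, 5).
  primal value c^T x* = 25.
Solving the dual: y* = (0, 0, 2.5, 0).
  dual value b^T y* = 25.
Strong duality: c^T x* = b^T y*. Confirmed.

25


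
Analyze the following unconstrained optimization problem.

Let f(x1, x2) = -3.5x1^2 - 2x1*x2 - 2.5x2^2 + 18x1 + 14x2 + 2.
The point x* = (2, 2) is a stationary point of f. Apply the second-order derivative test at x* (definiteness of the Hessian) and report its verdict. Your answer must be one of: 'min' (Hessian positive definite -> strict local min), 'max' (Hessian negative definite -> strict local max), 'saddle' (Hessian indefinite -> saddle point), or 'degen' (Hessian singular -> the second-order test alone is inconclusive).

Compute the Hessian H = grad^2 f:
  H = [[-7, -2], [-2, -5]]
Verify stationarity: grad f(x*) = H x* + g = (0, 0).
Eigenvalues of H: -8.2361, -3.7639.
Both eigenvalues < 0, so H is negative definite -> x* is a strict local max.

max


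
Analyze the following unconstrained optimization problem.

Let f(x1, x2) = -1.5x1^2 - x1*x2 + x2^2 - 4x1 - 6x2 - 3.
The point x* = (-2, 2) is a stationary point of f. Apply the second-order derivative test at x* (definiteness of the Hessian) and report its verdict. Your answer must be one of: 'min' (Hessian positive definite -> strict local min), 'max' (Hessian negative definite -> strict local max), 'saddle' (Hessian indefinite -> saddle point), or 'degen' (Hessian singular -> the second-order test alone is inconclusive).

Compute the Hessian H = grad^2 f:
  H = [[-3, -1], [-1, 2]]
Verify stationarity: grad f(x*) = H x* + g = (0, 0).
Eigenvalues of H: -3.1926, 2.1926.
Eigenvalues have mixed signs, so H is indefinite -> x* is a saddle point.

saddle


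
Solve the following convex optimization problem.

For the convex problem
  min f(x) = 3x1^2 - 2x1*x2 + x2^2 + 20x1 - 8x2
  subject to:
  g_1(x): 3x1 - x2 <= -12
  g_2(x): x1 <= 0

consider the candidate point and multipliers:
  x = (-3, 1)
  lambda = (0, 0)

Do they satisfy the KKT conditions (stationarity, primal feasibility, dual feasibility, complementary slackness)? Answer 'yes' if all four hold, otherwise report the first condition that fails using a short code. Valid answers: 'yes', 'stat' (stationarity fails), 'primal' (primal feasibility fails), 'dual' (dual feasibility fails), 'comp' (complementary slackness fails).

Gradient of f: grad f(x) = Q x + c = (0, 0)
Constraint values g_i(x) = a_i^T x - b_i:
  g_1((-3, 1)) = 2
  g_2((-3, 1)) = -3
Stationarity residual: grad f(x) + sum_i lambda_i a_i = (0, 0)
  -> stationarity OK
Primal feasibility (all g_i <= 0): FAILS
Dual feasibility (all lambda_i >= 0): OK
Complementary slackness (lambda_i * g_i(x) = 0 for all i): OK

Verdict: the first failing condition is primal_feasibility -> primal.

primal


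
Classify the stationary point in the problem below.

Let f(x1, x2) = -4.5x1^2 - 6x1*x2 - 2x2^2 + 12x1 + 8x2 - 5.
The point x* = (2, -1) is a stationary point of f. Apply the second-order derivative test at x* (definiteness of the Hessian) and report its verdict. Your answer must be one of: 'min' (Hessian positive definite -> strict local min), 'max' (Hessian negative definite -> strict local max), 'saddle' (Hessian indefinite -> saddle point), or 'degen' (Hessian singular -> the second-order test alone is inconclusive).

Compute the Hessian H = grad^2 f:
  H = [[-9, -6], [-6, -4]]
Verify stationarity: grad f(x*) = H x* + g = (0, 0).
Eigenvalues of H: -13, 0.
H has a zero eigenvalue (singular; negative semidefinite but not definite), so H is neither positive definite, negative definite, nor indefinite. The second-order test alone is inconclusive -> degen.
(Indeed, f is constant along the null direction of H through x*, so x* is not a strict local extremum.)

degen


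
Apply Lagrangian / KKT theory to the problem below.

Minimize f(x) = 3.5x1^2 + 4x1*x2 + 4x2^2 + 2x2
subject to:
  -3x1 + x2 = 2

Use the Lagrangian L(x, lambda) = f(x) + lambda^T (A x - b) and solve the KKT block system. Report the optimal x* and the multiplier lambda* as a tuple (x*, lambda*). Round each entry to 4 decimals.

Form the Lagrangian:
  L(x, lambda) = (1/2) x^T Q x + c^T x + lambda^T (A x - b)
Stationarity (grad_x L = 0): Q x + c + A^T lambda = 0.
Primal feasibility: A x = b.

This gives the KKT block system:
  [ Q   A^T ] [ x     ]   [-c ]
  [ A    0  ] [ lambda ] = [ b ]

Solving the linear system:
  x*      = (-0.6019, 0.1942)
  lambda* = (-1.1456)
  f(x*)   = 1.3398

x* = (-0.6019, 0.1942), lambda* = (-1.1456)


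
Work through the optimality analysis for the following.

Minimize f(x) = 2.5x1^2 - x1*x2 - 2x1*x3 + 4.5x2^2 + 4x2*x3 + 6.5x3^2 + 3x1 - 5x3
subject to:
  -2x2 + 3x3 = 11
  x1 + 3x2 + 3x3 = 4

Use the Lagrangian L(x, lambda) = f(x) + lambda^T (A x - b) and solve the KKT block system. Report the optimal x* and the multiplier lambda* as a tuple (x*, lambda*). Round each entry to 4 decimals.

Form the Lagrangian:
  L(x, lambda) = (1/2) x^T Q x + c^T x + lambda^T (A x - b)
Stationarity (grad_x L = 0): Q x + c + A^T lambda = 0.
Primal feasibility: A x = b.

This gives the KKT block system:
  [ Q   A^T ] [ x     ]   [-c ]
  [ A    0  ] [ lambda ] = [ b ]

Solving the linear system:
  x*      = (0.6022, -1.5204, 2.653)
  lambda* = (-5.1755, -2.2256)
  f(x*)   = 27.187

x* = (0.6022, -1.5204, 2.653), lambda* = (-5.1755, -2.2256)


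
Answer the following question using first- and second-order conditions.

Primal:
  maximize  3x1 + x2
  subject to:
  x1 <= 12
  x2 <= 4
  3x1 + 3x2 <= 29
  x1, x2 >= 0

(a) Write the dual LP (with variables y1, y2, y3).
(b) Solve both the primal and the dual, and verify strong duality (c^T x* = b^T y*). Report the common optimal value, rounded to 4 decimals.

The standard primal-dual pair for 'max c^T x s.t. A x <= b, x >= 0' is:
  Dual:  min b^T y  s.t.  A^T y >= c,  y >= 0.

So the dual LP is:
  minimize  12y1 + 4y2 + 29y3
  subject to:
    y1 + 3y3 >= 3
    y2 + 3y3 >= 1
    y1, y2, y3 >= 0

Solving the primal: x* = (9.6667, 0).
  primal value c^T x* = 29.
Solving the dual: y* = (0, 0, 1).
  dual value b^T y* = 29.
Strong duality: c^T x* = b^T y*. Confirmed.

29


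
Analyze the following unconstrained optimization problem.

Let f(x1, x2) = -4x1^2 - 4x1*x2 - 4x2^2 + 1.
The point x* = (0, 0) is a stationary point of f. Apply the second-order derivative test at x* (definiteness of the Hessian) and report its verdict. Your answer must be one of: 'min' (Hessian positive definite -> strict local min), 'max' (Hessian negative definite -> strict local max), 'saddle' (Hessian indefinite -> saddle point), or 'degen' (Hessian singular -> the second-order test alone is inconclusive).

Compute the Hessian H = grad^2 f:
  H = [[-8, -4], [-4, -8]]
Verify stationarity: grad f(x*) = H x* + g = (0, 0).
Eigenvalues of H: -12, -4.
Both eigenvalues < 0, so H is negative definite -> x* is a strict local max.

max


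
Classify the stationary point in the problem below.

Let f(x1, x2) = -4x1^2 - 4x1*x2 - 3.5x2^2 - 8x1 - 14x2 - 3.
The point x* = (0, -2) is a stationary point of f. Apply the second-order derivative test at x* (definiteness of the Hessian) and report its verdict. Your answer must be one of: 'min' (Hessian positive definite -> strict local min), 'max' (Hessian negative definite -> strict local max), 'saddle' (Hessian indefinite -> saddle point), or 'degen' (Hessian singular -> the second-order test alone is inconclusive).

Compute the Hessian H = grad^2 f:
  H = [[-8, -4], [-4, -7]]
Verify stationarity: grad f(x*) = H x* + g = (0, 0).
Eigenvalues of H: -11.5311, -3.4689.
Both eigenvalues < 0, so H is negative definite -> x* is a strict local max.

max


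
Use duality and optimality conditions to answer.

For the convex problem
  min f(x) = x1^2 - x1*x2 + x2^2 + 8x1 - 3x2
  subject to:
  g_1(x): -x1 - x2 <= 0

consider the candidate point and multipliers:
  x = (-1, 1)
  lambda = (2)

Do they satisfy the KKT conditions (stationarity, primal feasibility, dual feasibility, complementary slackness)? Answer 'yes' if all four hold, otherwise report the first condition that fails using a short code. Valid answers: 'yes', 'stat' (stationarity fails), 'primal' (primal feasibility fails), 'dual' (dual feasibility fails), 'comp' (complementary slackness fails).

Gradient of f: grad f(x) = Q x + c = (5, 0)
Constraint values g_i(x) = a_i^T x - b_i:
  g_1((-1, 1)) = 0
Stationarity residual: grad f(x) + sum_i lambda_i a_i = (3, -2)
  -> stationarity FAILS
Primal feasibility (all g_i <= 0): OK
Dual feasibility (all lambda_i >= 0): OK
Complementary slackness (lambda_i * g_i(x) = 0 for all i): OK

Verdict: the first failing condition is stationarity -> stat.

stat


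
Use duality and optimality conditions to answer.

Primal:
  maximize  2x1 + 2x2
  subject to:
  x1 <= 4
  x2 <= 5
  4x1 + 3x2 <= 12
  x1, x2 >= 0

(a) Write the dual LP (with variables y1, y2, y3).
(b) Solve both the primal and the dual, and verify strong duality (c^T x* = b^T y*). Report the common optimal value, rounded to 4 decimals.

The standard primal-dual pair for 'max c^T x s.t. A x <= b, x >= 0' is:
  Dual:  min b^T y  s.t.  A^T y >= c,  y >= 0.

So the dual LP is:
  minimize  4y1 + 5y2 + 12y3
  subject to:
    y1 + 4y3 >= 2
    y2 + 3y3 >= 2
    y1, y2, y3 >= 0

Solving the primal: x* = (0, 4).
  primal value c^T x* = 8.
Solving the dual: y* = (0, 0, 0.6667).
  dual value b^T y* = 8.
Strong duality: c^T x* = b^T y*. Confirmed.

8


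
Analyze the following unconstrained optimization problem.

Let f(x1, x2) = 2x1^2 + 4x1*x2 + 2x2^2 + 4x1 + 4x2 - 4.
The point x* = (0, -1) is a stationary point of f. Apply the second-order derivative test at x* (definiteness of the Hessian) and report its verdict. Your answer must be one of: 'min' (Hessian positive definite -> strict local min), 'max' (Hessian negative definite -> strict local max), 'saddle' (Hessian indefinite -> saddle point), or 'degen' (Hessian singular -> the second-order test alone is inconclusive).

Compute the Hessian H = grad^2 f:
  H = [[4, 4], [4, 4]]
Verify stationarity: grad f(x*) = H x* + g = (0, 0).
Eigenvalues of H: 0, 8.
H has a zero eigenvalue (singular; positive semidefinite but not definite), so H is neither positive definite, negative definite, nor indefinite. The second-order test alone is inconclusive -> degen.
(Indeed, f is constant along the null direction of H through x*, so x* is not a strict local extremum.)

degen


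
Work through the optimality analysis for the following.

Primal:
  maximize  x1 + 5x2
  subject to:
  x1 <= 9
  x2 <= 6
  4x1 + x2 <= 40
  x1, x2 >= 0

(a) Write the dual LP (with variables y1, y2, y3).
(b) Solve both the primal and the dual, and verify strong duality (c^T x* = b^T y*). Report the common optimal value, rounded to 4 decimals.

The standard primal-dual pair for 'max c^T x s.t. A x <= b, x >= 0' is:
  Dual:  min b^T y  s.t.  A^T y >= c,  y >= 0.

So the dual LP is:
  minimize  9y1 + 6y2 + 40y3
  subject to:
    y1 + 4y3 >= 1
    y2 + y3 >= 5
    y1, y2, y3 >= 0

Solving the primal: x* = (8.5, 6).
  primal value c^T x* = 38.5.
Solving the dual: y* = (0, 4.75, 0.25).
  dual value b^T y* = 38.5.
Strong duality: c^T x* = b^T y*. Confirmed.

38.5


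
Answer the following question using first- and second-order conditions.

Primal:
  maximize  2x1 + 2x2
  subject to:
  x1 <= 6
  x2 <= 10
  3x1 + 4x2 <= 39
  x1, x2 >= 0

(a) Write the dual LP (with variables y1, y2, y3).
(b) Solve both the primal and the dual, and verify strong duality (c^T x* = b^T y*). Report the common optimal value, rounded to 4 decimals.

The standard primal-dual pair for 'max c^T x s.t. A x <= b, x >= 0' is:
  Dual:  min b^T y  s.t.  A^T y >= c,  y >= 0.

So the dual LP is:
  minimize  6y1 + 10y2 + 39y3
  subject to:
    y1 + 3y3 >= 2
    y2 + 4y3 >= 2
    y1, y2, y3 >= 0

Solving the primal: x* = (6, 5.25).
  primal value c^T x* = 22.5.
Solving the dual: y* = (0.5, 0, 0.5).
  dual value b^T y* = 22.5.
Strong duality: c^T x* = b^T y*. Confirmed.

22.5


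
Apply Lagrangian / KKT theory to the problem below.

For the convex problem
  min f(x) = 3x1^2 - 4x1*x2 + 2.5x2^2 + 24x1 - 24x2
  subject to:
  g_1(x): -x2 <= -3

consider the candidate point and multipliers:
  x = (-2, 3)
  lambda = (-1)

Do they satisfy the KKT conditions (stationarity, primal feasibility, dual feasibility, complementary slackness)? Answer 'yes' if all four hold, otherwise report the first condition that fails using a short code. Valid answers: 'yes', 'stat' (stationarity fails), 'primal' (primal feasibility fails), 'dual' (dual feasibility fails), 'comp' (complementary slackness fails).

Gradient of f: grad f(x) = Q x + c = (0, -1)
Constraint values g_i(x) = a_i^T x - b_i:
  g_1((-2, 3)) = 0
Stationarity residual: grad f(x) + sum_i lambda_i a_i = (0, 0)
  -> stationarity OK
Primal feasibility (all g_i <= 0): OK
Dual feasibility (all lambda_i >= 0): FAILS
Complementary slackness (lambda_i * g_i(x) = 0 for all i): OK

Verdict: the first failing condition is dual_feasibility -> dual.

dual


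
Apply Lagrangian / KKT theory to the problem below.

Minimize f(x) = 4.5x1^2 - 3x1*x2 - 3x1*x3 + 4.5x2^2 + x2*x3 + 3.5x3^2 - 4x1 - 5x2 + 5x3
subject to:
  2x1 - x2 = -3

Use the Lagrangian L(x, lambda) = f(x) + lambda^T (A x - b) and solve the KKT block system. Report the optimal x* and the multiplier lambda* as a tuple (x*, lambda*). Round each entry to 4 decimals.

Form the Lagrangian:
  L(x, lambda) = (1/2) x^T Q x + c^T x + lambda^T (A x - b)
Stationarity (grad_x L = 0): Q x + c + A^T lambda = 0.
Primal feasibility: A x = b.

This gives the KKT block system:
  [ Q   A^T ] [ x     ]   [-c ]
  [ A    0  ] [ lambda ] = [ b ]

Solving the linear system:
  x*      = (-0.9783, 1.0435, -1.2826)
  lambda* = (6.0435)
  f(x*)   = 5.2065

x* = (-0.9783, 1.0435, -1.2826), lambda* = (6.0435)
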